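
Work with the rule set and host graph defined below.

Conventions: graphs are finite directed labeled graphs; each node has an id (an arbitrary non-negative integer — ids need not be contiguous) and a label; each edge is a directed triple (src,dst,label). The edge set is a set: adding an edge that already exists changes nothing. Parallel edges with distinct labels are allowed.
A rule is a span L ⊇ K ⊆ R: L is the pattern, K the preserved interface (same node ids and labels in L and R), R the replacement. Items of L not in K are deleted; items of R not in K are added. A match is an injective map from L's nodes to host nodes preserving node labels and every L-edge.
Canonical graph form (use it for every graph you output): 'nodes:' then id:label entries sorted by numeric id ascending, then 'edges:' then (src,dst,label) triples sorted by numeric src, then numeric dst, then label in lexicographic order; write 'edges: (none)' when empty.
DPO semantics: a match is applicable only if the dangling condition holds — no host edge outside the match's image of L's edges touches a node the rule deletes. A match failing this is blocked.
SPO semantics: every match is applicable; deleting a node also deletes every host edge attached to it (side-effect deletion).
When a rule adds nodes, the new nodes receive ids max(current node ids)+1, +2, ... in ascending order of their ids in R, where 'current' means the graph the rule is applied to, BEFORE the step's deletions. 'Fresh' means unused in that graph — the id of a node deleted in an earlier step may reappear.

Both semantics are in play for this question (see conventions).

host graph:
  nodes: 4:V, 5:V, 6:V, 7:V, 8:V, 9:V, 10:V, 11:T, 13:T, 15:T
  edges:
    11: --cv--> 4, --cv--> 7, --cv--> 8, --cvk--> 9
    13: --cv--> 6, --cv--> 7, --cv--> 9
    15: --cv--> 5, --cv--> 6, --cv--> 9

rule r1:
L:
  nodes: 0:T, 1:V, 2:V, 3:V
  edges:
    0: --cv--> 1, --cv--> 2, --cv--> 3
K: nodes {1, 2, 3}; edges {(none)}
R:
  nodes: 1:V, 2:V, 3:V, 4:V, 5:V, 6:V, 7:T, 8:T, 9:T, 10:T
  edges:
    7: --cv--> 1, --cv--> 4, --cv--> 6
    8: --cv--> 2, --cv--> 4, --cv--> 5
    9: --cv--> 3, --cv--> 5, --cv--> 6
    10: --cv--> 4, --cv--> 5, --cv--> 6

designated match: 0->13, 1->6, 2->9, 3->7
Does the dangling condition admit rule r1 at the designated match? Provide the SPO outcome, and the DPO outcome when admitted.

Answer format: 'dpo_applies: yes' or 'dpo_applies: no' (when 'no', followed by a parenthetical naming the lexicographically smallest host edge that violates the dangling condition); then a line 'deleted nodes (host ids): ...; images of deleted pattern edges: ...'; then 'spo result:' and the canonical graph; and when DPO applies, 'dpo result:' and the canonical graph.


dpo_applies: yes
deleted nodes (host ids): 13; images of deleted pattern edges: (13,6,cv); (13,7,cv); (13,9,cv)
spo result:
nodes: 4:V, 5:V, 6:V, 7:V, 8:V, 9:V, 10:V, 11:T, 15:T, 16:V, 17:V, 18:V, 19:T, 20:T, 21:T, 22:T
edges: (11,4,cv); (11,7,cv); (11,8,cv); (11,9,cvk); (15,5,cv); (15,6,cv); (15,9,cv); (19,6,cv); (19,16,cv); (19,18,cv); (20,9,cv); (20,16,cv); (20,17,cv); (21,7,cv); (21,17,cv); (21,18,cv); (22,16,cv); (22,17,cv); (22,18,cv)
dpo result:
nodes: 4:V, 5:V, 6:V, 7:V, 8:V, 9:V, 10:V, 11:T, 15:T, 16:V, 17:V, 18:V, 19:T, 20:T, 21:T, 22:T
edges: (11,4,cv); (11,7,cv); (11,8,cv); (11,9,cvk); (15,5,cv); (15,6,cv); (15,9,cv); (19,6,cv); (19,16,cv); (19,18,cv); (20,9,cv); (20,16,cv); (20,17,cv); (21,7,cv); (21,17,cv); (21,18,cv); (22,16,cv); (22,17,cv); (22,18,cv)


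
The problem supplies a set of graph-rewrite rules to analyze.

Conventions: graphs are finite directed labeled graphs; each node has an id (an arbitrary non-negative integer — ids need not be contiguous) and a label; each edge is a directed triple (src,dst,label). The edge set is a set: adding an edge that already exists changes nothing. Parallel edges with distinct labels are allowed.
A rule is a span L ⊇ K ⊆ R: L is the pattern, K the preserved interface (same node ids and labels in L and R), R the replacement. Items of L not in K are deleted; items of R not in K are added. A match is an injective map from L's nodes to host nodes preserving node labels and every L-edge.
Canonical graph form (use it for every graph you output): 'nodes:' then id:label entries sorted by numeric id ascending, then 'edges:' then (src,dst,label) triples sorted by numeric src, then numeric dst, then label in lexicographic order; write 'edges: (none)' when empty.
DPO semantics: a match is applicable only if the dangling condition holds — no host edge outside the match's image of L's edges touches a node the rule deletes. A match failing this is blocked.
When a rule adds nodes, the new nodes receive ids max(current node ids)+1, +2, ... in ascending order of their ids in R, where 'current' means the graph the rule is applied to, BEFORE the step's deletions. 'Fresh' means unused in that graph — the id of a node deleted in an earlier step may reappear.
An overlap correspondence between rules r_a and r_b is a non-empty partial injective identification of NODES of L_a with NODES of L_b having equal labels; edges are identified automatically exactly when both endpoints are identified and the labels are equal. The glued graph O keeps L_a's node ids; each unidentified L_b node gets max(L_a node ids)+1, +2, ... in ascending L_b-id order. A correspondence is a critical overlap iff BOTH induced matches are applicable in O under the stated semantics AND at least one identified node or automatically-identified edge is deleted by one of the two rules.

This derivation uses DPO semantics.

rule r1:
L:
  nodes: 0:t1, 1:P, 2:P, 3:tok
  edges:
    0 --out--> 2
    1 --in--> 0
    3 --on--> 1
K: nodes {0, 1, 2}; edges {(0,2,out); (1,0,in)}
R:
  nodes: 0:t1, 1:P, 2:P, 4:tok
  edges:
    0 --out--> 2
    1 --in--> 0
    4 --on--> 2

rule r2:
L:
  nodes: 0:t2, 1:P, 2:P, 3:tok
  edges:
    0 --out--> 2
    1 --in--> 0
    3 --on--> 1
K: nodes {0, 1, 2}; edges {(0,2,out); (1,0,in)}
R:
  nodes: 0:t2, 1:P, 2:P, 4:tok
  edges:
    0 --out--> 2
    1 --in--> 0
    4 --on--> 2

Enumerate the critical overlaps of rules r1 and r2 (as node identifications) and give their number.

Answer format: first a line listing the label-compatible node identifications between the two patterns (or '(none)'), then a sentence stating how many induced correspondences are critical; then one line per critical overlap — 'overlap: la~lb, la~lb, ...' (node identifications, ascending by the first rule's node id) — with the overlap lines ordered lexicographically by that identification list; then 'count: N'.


label-compatible node identifications between L(r1) and L(r2): 1~1, 1~2, 2~1, 2~2, 3~3
2 of the induced correspondences are critical overlaps of r1 and r2.
overlap: 1~1, 2~2, 3~3
overlap: 1~1, 3~3
count: 2


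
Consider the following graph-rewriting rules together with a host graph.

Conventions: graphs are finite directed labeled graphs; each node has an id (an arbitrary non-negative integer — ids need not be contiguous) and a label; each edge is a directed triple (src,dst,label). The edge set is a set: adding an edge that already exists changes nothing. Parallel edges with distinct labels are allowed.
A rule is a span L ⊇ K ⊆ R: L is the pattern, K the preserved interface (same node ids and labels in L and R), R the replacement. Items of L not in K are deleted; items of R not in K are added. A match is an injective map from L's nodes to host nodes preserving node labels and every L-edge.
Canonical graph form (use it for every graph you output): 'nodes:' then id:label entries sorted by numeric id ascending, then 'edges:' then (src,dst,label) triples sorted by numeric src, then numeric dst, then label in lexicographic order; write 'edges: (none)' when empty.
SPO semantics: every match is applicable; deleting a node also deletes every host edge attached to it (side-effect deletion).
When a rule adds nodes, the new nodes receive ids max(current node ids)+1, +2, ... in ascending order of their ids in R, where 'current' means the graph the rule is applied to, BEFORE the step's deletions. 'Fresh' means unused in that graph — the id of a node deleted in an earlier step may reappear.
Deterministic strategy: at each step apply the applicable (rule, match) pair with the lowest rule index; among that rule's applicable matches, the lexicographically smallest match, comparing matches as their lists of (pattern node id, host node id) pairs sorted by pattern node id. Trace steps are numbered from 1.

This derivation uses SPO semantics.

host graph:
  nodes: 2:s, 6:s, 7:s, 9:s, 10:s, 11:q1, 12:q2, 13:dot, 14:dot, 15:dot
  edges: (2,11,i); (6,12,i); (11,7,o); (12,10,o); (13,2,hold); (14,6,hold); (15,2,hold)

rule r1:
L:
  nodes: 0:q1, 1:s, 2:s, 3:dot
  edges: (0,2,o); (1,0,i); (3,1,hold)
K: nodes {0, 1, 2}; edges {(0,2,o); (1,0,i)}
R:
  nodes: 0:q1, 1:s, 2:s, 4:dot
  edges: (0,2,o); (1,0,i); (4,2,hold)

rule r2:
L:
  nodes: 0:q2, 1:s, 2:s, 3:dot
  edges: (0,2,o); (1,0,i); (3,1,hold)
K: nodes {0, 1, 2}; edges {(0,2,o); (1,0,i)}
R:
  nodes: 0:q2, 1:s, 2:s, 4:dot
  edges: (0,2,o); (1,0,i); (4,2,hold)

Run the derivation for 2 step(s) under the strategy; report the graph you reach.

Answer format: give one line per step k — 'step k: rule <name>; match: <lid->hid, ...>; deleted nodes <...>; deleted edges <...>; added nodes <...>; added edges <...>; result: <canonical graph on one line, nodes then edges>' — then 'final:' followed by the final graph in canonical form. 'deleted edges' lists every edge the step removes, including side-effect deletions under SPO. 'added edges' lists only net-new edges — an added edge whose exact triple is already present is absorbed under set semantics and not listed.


step 1: rule r1; match: 0->11, 1->2, 2->7, 3->13; deleted nodes 13; deleted edges (13,2,hold); added nodes 16; added edges (16,7,hold); result: nodes: 2:s, 6:s, 7:s, 9:s, 10:s, 11:q1, 12:q2, 14:dot, 15:dot, 16:dot edges: (2,11,i); (6,12,i); (11,7,o); (12,10,o); (14,6,hold); (15,2,hold); (16,7,hold)
step 2: rule r1; match: 0->11, 1->2, 2->7, 3->15; deleted nodes 15; deleted edges (15,2,hold); added nodes 17; added edges (17,7,hold); result: nodes: 2:s, 6:s, 7:s, 9:s, 10:s, 11:q1, 12:q2, 14:dot, 16:dot, 17:dot edges: (2,11,i); (6,12,i); (11,7,o); (12,10,o); (14,6,hold); (16,7,hold); (17,7,hold)
final:
nodes: 2:s, 6:s, 7:s, 9:s, 10:s, 11:q1, 12:q2, 14:dot, 16:dot, 17:dot
edges: (2,11,i); (6,12,i); (11,7,o); (12,10,o); (14,6,hold); (16,7,hold); (17,7,hold)


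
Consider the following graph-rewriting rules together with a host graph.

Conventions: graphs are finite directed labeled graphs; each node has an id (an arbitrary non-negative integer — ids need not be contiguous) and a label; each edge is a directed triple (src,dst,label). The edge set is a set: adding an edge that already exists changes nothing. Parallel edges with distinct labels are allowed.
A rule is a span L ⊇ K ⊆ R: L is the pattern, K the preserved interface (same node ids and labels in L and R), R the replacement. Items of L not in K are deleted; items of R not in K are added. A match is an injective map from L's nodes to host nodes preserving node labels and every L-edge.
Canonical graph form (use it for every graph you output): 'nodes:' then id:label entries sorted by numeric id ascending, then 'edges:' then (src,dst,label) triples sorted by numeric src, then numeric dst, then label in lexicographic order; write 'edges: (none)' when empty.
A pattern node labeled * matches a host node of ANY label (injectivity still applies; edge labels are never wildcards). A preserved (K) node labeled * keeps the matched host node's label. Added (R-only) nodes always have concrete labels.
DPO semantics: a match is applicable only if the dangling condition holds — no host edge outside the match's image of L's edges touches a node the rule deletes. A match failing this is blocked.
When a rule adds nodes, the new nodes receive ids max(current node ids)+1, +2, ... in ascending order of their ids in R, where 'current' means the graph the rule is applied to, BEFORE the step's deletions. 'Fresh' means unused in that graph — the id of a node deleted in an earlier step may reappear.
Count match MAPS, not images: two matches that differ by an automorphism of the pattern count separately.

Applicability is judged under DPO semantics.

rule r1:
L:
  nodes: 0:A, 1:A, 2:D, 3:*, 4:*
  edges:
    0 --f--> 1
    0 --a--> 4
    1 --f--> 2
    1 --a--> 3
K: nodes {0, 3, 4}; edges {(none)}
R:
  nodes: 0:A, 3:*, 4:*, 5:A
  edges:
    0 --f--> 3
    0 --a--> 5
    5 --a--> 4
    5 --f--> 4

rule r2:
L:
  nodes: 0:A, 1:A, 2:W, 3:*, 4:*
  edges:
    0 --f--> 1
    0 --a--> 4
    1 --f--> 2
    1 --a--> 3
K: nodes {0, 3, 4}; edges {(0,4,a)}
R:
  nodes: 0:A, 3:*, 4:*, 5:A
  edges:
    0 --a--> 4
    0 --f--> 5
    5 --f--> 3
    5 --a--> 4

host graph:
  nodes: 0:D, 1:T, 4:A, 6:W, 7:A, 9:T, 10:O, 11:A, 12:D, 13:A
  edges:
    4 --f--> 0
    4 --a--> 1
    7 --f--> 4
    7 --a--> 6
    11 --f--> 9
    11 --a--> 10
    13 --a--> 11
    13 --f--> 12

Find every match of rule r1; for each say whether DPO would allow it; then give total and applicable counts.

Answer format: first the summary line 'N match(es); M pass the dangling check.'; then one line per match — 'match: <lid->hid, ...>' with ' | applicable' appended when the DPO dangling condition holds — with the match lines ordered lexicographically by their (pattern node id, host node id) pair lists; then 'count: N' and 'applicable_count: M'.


1 match(es); 1 pass the dangling check.
match: 0->7, 1->4, 2->0, 3->1, 4->6 | applicable
count: 1
applicable_count: 1


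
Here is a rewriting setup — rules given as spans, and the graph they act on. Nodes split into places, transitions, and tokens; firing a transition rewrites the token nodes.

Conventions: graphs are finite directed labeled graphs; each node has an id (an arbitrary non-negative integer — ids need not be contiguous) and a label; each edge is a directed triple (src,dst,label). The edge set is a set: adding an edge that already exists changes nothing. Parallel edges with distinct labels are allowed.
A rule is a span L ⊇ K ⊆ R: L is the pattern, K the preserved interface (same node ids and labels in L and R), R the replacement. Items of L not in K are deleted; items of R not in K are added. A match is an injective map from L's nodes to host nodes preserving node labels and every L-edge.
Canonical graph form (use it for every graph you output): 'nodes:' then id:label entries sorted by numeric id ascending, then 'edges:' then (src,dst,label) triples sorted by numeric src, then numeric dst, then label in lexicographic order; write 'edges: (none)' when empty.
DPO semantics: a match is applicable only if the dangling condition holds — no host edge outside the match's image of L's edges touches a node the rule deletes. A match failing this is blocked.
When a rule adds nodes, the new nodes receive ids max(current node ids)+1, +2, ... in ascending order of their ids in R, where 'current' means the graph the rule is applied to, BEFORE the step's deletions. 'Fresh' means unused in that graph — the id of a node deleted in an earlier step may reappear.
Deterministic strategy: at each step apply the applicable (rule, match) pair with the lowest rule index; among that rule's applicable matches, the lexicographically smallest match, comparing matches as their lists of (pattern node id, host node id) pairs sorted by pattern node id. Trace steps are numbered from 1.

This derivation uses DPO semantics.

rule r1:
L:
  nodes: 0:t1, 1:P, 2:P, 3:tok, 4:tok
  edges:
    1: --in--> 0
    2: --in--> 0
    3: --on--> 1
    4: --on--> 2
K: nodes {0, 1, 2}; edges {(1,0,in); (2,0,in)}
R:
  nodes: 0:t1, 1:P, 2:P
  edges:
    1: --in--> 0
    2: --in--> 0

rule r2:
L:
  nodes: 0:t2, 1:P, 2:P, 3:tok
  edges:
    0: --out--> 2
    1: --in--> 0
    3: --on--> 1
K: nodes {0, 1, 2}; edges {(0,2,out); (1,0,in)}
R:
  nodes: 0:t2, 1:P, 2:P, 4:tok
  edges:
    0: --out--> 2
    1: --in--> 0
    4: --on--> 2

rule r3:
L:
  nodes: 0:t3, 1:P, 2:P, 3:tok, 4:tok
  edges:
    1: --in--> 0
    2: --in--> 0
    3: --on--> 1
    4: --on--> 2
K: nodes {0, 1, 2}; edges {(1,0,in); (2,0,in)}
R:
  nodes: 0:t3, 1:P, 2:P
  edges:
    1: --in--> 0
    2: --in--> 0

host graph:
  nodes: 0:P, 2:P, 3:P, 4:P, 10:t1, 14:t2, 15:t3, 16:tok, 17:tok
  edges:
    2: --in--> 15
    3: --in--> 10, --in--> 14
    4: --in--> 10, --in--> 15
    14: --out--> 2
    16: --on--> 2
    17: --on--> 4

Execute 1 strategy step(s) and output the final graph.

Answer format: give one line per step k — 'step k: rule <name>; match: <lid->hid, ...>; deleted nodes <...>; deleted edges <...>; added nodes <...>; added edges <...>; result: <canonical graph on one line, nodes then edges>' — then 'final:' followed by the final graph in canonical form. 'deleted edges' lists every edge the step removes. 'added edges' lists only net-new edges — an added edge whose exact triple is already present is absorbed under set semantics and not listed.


step 1: rule r3; match: 0->15, 1->2, 2->4, 3->16, 4->17; deleted nodes 16, 17; deleted edges (16,2,on); (17,4,on); added nodes (none); added edges (none); result: nodes: 0:P, 2:P, 3:P, 4:P, 10:t1, 14:t2, 15:t3 edges: (2,15,in); (3,10,in); (3,14,in); (4,10,in); (4,15,in); (14,2,out)
final:
nodes: 0:P, 2:P, 3:P, 4:P, 10:t1, 14:t2, 15:t3
edges: (2,15,in); (3,10,in); (3,14,in); (4,10,in); (4,15,in); (14,2,out)


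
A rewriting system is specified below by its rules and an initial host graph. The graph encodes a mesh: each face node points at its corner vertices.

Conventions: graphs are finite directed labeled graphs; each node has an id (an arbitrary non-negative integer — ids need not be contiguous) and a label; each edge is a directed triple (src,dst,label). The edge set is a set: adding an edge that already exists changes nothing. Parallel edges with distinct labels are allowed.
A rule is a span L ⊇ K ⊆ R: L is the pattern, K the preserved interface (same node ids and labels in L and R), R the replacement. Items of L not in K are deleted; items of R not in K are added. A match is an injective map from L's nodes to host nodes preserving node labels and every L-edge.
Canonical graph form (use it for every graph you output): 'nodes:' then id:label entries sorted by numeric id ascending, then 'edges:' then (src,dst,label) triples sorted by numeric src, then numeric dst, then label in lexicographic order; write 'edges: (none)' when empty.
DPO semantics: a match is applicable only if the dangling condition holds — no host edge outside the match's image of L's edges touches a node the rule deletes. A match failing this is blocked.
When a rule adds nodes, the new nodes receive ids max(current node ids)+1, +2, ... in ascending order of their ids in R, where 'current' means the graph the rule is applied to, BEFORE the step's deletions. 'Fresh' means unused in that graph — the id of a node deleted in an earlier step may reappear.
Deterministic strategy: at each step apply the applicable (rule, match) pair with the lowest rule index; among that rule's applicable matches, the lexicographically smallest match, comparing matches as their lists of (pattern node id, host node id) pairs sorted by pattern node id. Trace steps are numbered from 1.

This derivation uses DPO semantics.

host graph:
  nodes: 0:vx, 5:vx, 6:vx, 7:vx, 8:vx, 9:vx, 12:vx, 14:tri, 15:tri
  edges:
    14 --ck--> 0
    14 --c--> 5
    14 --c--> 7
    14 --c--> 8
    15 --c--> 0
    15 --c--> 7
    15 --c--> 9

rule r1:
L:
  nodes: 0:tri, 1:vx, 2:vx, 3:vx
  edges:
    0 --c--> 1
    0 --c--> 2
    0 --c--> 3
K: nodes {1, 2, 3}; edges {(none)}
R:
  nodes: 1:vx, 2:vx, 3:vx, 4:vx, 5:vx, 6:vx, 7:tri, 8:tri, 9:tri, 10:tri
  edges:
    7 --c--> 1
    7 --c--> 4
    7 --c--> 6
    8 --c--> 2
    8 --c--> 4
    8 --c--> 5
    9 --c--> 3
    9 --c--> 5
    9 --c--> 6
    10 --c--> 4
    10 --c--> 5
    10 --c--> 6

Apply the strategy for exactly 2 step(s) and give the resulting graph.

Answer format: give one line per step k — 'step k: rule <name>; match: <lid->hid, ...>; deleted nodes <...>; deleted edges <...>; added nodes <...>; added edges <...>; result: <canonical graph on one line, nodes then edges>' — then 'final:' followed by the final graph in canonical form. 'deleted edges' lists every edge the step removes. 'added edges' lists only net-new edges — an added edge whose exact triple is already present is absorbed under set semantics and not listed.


step 1: rule r1; match: 0->15, 1->0, 2->7, 3->9; deleted nodes 15; deleted edges (15,0,c); (15,7,c); (15,9,c); added nodes 16, 17, 18, 19, 20, 21, 22; added edges (19,0,c); (19,16,c); (19,18,c); (20,7,c); (20,16,c); (20,17,c); (21,9,c); (21,17,c); (21,18,c); (22,16,c); (22,17,c); (22,18,c); result: nodes: 0:vx, 5:vx, 6:vx, 7:vx, 8:vx, 9:vx, 12:vx, 14:tri, 16:vx, 17:vx, 18:vx, 19:tri, 20:tri, 21:tri, 22:tri edges: (14,0,ck); (14,5,c); (14,7,c); (14,8,c); (19,0,c); (19,16,c); (19,18,c); (20,7,c); (20,16,c); (20,17,c); (21,9,c); (21,17,c); (21,18,c); (22,16,c); (22,17,c); (22,18,c)
step 2: rule r1; match: 0->19, 1->0, 2->16, 3->18; deleted nodes 19; deleted edges (19,0,c); (19,16,c); (19,18,c); added nodes 23, 24, 25, 26, 27, 28, 29; added edges (26,0,c); (26,23,c); (26,25,c); (27,16,c); (27,23,c); (27,24,c); (28,18,c); (28,24,c); (28,25,c); (29,23,c); (29,24,c); (29,25,c); result: nodes: 0:vx, 5:vx, 6:vx, 7:vx, 8:vx, 9:vx, 12:vx, 14:tri, 16:vx, 17:vx, 18:vx, 20:tri, 21:tri, 22:tri, 23:vx, 24:vx, 25:vx, 26:tri, 27:tri, 28:tri, 29:tri edges: (14,0,ck); (14,5,c); (14,7,c); (14,8,c); (20,7,c); (20,16,c); (20,17,c); (21,9,c); (21,17,c); (21,18,c); (22,16,c); (22,17,c); (22,18,c); (26,0,c); (26,23,c); (26,25,c); (27,16,c); (27,23,c); (27,24,c); (28,18,c); (28,24,c); (28,25,c); (29,23,c); (29,24,c); (29,25,c)
final:
nodes: 0:vx, 5:vx, 6:vx, 7:vx, 8:vx, 9:vx, 12:vx, 14:tri, 16:vx, 17:vx, 18:vx, 20:tri, 21:tri, 22:tri, 23:vx, 24:vx, 25:vx, 26:tri, 27:tri, 28:tri, 29:tri
edges: (14,0,ck); (14,5,c); (14,7,c); (14,8,c); (20,7,c); (20,16,c); (20,17,c); (21,9,c); (21,17,c); (21,18,c); (22,16,c); (22,17,c); (22,18,c); (26,0,c); (26,23,c); (26,25,c); (27,16,c); (27,23,c); (27,24,c); (28,18,c); (28,24,c); (28,25,c); (29,23,c); (29,24,c); (29,25,c)


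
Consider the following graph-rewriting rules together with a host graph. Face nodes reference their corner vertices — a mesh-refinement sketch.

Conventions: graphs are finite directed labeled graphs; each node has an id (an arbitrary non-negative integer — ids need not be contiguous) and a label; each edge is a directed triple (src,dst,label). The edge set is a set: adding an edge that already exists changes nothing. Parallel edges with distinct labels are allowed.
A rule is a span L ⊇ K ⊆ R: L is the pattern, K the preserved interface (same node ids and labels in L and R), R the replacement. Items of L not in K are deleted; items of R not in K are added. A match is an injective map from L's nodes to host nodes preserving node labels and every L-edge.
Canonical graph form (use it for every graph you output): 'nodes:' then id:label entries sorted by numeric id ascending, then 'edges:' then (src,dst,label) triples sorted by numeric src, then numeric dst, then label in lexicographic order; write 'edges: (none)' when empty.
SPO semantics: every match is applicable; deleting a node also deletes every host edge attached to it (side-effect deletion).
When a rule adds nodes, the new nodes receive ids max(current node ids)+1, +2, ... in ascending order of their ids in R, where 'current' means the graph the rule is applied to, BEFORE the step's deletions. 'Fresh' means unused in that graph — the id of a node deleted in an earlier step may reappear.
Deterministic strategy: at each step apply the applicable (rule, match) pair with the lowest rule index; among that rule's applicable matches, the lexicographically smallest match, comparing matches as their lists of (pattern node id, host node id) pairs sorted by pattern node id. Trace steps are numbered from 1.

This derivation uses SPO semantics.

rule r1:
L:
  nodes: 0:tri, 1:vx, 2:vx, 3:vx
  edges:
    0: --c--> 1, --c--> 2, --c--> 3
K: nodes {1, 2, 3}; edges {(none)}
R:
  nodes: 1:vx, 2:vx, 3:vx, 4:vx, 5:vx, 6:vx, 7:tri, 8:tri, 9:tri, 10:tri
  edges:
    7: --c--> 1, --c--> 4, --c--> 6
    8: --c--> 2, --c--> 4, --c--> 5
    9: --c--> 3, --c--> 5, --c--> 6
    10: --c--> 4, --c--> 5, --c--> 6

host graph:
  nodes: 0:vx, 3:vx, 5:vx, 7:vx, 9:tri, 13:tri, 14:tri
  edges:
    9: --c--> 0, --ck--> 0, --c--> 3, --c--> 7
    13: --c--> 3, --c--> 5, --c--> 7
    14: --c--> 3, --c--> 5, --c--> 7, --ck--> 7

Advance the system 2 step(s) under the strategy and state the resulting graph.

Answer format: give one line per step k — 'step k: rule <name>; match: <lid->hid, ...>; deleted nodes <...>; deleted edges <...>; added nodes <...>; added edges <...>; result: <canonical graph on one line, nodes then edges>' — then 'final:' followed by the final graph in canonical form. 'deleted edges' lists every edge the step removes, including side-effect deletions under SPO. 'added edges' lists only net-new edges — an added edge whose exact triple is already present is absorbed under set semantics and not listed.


step 1: rule r1; match: 0->9, 1->0, 2->3, 3->7; deleted nodes 9; deleted edges (9,0,c); (9,0,ck); (9,3,c); (9,7,c); added nodes 15, 16, 17, 18, 19, 20, 21; added edges (18,0,c); (18,15,c); (18,17,c); (19,3,c); (19,15,c); (19,16,c); (20,7,c); (20,16,c); (20,17,c); (21,15,c); (21,16,c); (21,17,c); result: nodes: 0:vx, 3:vx, 5:vx, 7:vx, 13:tri, 14:tri, 15:vx, 16:vx, 17:vx, 18:tri, 19:tri, 20:tri, 21:tri edges: (13,3,c); (13,5,c); (13,7,c); (14,3,c); (14,5,c); (14,7,c); (14,7,ck); (18,0,c); (18,15,c); (18,17,c); (19,3,c); (19,15,c); (19,16,c); (20,7,c); (20,16,c); (20,17,c); (21,15,c); (21,16,c); (21,17,c)
step 2: rule r1; match: 0->13, 1->3, 2->5, 3->7; deleted nodes 13; deleted edges (13,3,c); (13,5,c); (13,7,c); added nodes 22, 23, 24, 25, 26, 27, 28; added edges (25,3,c); (25,22,c); (25,24,c); (26,5,c); (26,22,c); (26,23,c); (27,7,c); (27,23,c); (27,24,c); (28,22,c); (28,23,c); (28,24,c); result: nodes: 0:vx, 3:vx, 5:vx, 7:vx, 14:tri, 15:vx, 16:vx, 17:vx, 18:tri, 19:tri, 20:tri, 21:tri, 22:vx, 23:vx, 24:vx, 25:tri, 26:tri, 27:tri, 28:tri edges: (14,3,c); (14,5,c); (14,7,c); (14,7,ck); (18,0,c); (18,15,c); (18,17,c); (19,3,c); (19,15,c); (19,16,c); (20,7,c); (20,16,c); (20,17,c); (21,15,c); (21,16,c); (21,17,c); (25,3,c); (25,22,c); (25,24,c); (26,5,c); (26,22,c); (26,23,c); (27,7,c); (27,23,c); (27,24,c); (28,22,c); (28,23,c); (28,24,c)
final:
nodes: 0:vx, 3:vx, 5:vx, 7:vx, 14:tri, 15:vx, 16:vx, 17:vx, 18:tri, 19:tri, 20:tri, 21:tri, 22:vx, 23:vx, 24:vx, 25:tri, 26:tri, 27:tri, 28:tri
edges: (14,3,c); (14,5,c); (14,7,c); (14,7,ck); (18,0,c); (18,15,c); (18,17,c); (19,3,c); (19,15,c); (19,16,c); (20,7,c); (20,16,c); (20,17,c); (21,15,c); (21,16,c); (21,17,c); (25,3,c); (25,22,c); (25,24,c); (26,5,c); (26,22,c); (26,23,c); (27,7,c); (27,23,c); (27,24,c); (28,22,c); (28,23,c); (28,24,c)


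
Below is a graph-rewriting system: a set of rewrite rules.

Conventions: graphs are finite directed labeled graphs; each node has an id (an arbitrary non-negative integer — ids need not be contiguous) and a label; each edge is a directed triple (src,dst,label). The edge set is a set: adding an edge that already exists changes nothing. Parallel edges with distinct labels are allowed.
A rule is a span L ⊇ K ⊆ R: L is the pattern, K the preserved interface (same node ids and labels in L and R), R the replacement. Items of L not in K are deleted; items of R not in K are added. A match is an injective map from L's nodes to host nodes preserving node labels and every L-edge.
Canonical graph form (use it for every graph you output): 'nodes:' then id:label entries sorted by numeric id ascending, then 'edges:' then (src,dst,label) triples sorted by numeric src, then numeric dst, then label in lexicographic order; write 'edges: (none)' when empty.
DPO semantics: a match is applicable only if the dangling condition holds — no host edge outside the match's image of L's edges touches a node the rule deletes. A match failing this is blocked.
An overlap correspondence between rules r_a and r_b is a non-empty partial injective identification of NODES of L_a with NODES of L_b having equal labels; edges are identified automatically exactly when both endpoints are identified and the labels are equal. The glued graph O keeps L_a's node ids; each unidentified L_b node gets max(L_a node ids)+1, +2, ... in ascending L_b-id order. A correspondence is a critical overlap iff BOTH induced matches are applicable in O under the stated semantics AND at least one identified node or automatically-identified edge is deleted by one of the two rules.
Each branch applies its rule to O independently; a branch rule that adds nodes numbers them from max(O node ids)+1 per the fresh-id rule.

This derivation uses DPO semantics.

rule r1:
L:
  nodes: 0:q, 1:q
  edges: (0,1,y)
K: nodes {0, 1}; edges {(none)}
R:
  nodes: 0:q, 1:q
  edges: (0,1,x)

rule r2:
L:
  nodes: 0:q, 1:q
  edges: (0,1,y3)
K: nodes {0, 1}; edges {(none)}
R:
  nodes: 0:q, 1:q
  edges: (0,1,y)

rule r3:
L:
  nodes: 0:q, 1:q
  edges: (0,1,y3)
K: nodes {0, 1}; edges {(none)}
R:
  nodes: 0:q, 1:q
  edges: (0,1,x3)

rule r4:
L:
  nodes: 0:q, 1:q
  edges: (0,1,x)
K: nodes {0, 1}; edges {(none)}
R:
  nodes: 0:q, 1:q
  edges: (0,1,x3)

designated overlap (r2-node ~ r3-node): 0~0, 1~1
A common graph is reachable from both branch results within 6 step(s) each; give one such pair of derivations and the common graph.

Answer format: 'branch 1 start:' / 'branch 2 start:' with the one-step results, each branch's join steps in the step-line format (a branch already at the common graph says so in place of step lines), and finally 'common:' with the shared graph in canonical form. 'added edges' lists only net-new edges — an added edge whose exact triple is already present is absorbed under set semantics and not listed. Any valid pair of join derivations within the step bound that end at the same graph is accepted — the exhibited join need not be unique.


branch 1 start:
nodes: 0:q, 1:q
edges: (0,1,y)
branch 2 start:
nodes: 0:q, 1:q
edges: (0,1,x3)
branch 1 step 1: rule r1; match: 0->0, 1->1; deleted nodes (none); deleted edges (0,1,y); added nodes (none); added edges (0,1,x); result: nodes: 0:q, 1:q edges: (0,1,x)
branch 1 step 2: rule r4; match: 0->0, 1->1; deleted nodes (none); deleted edges (0,1,x); added nodes (none); added edges (0,1,x3); result: nodes: 0:q, 1:q edges: (0,1,x3)
branch 2: already at the common graph (0 steps)
common:
nodes: 0:q, 1:q
edges: (0,1,x3)


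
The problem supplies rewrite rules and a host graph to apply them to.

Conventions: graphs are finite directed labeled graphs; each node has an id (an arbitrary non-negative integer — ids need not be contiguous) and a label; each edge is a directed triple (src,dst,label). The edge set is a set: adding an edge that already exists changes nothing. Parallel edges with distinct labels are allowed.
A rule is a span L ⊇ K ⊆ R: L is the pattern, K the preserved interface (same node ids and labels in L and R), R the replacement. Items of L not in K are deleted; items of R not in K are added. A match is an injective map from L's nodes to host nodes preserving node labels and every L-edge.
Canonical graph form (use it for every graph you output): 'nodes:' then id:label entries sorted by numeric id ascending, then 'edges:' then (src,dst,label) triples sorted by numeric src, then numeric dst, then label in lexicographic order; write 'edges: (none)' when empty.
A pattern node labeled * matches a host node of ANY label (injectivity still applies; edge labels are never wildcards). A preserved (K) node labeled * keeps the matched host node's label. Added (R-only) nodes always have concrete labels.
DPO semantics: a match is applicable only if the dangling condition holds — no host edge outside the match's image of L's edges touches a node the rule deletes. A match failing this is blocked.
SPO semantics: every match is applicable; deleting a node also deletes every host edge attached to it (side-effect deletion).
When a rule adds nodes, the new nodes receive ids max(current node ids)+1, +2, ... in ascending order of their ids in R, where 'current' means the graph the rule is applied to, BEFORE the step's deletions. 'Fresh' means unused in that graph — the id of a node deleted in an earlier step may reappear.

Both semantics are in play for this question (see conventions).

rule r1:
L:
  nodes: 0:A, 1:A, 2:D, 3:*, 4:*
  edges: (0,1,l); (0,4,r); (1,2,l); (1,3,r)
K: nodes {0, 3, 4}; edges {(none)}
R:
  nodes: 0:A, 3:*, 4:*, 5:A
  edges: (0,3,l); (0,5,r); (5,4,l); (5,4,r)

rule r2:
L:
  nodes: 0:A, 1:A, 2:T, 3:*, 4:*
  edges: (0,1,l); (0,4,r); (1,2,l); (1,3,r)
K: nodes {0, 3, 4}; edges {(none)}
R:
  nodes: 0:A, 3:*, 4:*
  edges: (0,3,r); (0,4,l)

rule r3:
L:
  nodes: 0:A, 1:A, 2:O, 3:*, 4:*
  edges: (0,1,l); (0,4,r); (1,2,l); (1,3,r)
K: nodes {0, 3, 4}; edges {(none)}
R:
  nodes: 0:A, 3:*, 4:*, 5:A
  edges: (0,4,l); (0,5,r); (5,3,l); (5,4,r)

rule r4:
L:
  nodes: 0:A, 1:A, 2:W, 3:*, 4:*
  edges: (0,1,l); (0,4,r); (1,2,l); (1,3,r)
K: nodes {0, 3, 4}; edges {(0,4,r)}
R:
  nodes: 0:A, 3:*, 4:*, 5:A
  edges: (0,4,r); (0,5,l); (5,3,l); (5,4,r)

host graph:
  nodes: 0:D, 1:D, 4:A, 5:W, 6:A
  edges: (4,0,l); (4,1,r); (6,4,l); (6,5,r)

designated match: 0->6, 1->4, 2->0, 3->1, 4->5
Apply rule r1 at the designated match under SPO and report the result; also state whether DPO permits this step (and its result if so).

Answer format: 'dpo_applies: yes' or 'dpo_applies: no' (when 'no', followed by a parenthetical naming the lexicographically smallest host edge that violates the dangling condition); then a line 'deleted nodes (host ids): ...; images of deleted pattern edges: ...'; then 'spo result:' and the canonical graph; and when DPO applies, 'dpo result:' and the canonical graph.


dpo_applies: yes
deleted nodes (host ids): 0, 4; images of deleted pattern edges: (4,0,l); (4,1,r); (6,4,l); (6,5,r)
spo result:
nodes: 1:D, 5:W, 6:A, 7:A
edges: (6,1,l); (6,7,r); (7,5,l); (7,5,r)
dpo result:
nodes: 1:D, 5:W, 6:A, 7:A
edges: (6,1,l); (6,7,r); (7,5,l); (7,5,r)


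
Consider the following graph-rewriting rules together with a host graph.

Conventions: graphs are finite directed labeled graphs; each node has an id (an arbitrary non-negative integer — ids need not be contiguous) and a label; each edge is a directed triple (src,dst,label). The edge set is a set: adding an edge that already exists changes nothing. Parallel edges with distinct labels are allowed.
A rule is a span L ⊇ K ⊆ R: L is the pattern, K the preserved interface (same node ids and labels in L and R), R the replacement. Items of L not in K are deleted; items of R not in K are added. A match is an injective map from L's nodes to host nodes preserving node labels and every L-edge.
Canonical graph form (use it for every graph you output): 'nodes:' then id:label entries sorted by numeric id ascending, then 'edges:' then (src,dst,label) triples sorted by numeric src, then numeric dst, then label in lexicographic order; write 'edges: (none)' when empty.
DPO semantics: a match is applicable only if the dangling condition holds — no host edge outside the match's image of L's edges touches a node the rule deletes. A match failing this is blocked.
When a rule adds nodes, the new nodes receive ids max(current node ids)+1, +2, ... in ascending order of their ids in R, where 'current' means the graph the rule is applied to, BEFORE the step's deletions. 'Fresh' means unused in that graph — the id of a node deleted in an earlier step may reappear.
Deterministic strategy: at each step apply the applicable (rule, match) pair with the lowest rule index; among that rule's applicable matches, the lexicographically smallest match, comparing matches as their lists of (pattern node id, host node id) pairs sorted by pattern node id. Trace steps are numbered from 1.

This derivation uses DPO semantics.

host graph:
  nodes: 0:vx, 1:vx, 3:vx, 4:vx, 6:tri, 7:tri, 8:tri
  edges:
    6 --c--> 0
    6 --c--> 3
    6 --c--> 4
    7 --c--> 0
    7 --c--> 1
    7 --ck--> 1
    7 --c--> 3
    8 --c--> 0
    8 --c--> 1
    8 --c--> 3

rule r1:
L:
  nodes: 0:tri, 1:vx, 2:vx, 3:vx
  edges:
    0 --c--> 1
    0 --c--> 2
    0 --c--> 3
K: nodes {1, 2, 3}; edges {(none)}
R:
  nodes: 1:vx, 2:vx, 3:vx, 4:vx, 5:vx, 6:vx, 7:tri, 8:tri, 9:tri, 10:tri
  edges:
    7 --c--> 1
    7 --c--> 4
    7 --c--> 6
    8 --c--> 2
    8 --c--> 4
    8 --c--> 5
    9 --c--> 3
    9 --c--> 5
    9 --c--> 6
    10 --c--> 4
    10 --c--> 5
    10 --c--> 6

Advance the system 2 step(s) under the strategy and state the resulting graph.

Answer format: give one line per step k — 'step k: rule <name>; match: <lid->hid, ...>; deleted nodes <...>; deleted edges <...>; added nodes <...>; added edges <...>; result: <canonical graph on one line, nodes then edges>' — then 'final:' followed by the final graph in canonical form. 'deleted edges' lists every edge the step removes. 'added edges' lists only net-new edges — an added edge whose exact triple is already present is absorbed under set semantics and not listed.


step 1: rule r1; match: 0->6, 1->0, 2->3, 3->4; deleted nodes 6; deleted edges (6,0,c); (6,3,c); (6,4,c); added nodes 9, 10, 11, 12, 13, 14, 15; added edges (12,0,c); (12,9,c); (12,11,c); (13,3,c); (13,9,c); (13,10,c); (14,4,c); (14,10,c); (14,11,c); (15,9,c); (15,10,c); (15,11,c); result: nodes: 0:vx, 1:vx, 3:vx, 4:vx, 7:tri, 8:tri, 9:vx, 10:vx, 11:vx, 12:tri, 13:tri, 14:tri, 15:tri edges: (7,0,c); (7,1,c); (7,1,ck); (7,3,c); (8,0,c); (8,1,c); (8,3,c); (12,0,c); (12,9,c); (12,11,c); (13,3,c); (13,9,c); (13,10,c); (14,4,c); (14,10,c); (14,11,c); (15,9,c); (15,10,c); (15,11,c)
step 2: rule r1; match: 0->8, 1->0, 2->1, 3->3; deleted nodes 8; deleted edges (8,0,c); (8,1,c); (8,3,c); added nodes 16, 17, 18, 19, 20, 21, 22; added edges (19,0,c); (19,16,c); (19,18,c); (20,1,c); (20,16,c); (20,17,c); (21,3,c); (21,17,c); (21,18,c); (22,16,c); (22,17,c); (22,18,c); result: nodes: 0:vx, 1:vx, 3:vx, 4:vx, 7:tri, 9:vx, 10:vx, 11:vx, 12:tri, 13:tri, 14:tri, 15:tri, 16:vx, 17:vx, 18:vx, 19:tri, 20:tri, 21:tri, 22:tri edges: (7,0,c); (7,1,c); (7,1,ck); (7,3,c); (12,0,c); (12,9,c); (12,11,c); (13,3,c); (13,9,c); (13,10,c); (14,4,c); (14,10,c); (14,11,c); (15,9,c); (15,10,c); (15,11,c); (19,0,c); (19,16,c); (19,18,c); (20,1,c); (20,16,c); (20,17,c); (21,3,c); (21,17,c); (21,18,c); (22,16,c); (22,17,c); (22,18,c)
final:
nodes: 0:vx, 1:vx, 3:vx, 4:vx, 7:tri, 9:vx, 10:vx, 11:vx, 12:tri, 13:tri, 14:tri, 15:tri, 16:vx, 17:vx, 18:vx, 19:tri, 20:tri, 21:tri, 22:tri
edges: (7,0,c); (7,1,c); (7,1,ck); (7,3,c); (12,0,c); (12,9,c); (12,11,c); (13,3,c); (13,9,c); (13,10,c); (14,4,c); (14,10,c); (14,11,c); (15,9,c); (15,10,c); (15,11,c); (19,0,c); (19,16,c); (19,18,c); (20,1,c); (20,16,c); (20,17,c); (21,3,c); (21,17,c); (21,18,c); (22,16,c); (22,17,c); (22,18,c)


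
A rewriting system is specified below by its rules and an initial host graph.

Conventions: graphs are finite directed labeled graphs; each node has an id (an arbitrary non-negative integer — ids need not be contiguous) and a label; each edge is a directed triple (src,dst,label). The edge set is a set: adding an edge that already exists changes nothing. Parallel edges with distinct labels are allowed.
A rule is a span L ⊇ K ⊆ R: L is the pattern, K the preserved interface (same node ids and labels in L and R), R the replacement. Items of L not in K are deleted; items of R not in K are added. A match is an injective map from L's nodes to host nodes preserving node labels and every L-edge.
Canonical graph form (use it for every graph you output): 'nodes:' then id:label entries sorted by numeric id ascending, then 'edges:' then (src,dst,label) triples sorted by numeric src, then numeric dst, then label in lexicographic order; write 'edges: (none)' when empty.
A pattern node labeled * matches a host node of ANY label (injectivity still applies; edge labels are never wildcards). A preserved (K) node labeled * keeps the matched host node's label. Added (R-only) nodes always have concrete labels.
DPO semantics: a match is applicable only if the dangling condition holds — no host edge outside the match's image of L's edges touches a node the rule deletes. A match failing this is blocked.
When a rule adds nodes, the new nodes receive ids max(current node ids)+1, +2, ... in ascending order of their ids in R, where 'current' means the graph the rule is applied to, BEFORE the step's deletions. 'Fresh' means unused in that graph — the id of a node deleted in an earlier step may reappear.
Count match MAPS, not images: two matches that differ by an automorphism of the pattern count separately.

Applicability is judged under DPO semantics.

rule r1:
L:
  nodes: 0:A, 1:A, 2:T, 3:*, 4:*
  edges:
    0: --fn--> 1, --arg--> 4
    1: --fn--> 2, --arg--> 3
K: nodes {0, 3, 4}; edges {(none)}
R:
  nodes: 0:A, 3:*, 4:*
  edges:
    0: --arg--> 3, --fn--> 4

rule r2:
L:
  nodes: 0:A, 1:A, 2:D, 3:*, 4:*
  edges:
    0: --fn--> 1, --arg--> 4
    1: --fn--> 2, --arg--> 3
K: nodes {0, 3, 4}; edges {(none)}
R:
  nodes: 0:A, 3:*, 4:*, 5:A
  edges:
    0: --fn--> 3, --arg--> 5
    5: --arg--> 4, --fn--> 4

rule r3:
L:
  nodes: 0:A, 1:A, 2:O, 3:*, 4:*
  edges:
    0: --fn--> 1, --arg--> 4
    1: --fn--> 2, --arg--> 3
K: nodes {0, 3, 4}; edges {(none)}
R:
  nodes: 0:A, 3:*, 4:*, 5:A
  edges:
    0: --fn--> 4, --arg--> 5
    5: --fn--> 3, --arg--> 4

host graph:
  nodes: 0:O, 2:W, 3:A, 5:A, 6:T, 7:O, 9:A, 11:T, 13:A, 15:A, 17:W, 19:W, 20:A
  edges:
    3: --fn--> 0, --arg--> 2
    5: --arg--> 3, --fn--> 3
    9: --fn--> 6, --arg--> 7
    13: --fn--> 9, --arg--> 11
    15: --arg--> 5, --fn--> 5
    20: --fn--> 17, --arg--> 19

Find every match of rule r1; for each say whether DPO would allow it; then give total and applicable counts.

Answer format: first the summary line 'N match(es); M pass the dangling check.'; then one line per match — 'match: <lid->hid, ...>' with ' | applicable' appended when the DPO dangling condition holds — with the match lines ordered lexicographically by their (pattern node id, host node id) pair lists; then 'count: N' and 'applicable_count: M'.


1 match(es); 1 pass the dangling check.
match: 0->13, 1->9, 2->6, 3->7, 4->11 | applicable
count: 1
applicable_count: 1
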